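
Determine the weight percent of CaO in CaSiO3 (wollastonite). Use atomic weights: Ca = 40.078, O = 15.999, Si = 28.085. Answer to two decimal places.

M(CaSiO3) = 116.160 g/mol; M(CaO) = 56.077 g/mol.
Moles CaO per formula unit = 1 Ca ÷ 1 = 1.0000.
CaO fraction = (1.0000 × 56.077) / 116.160 = 56.077/116.160 = 0.4828.

48.28 wt%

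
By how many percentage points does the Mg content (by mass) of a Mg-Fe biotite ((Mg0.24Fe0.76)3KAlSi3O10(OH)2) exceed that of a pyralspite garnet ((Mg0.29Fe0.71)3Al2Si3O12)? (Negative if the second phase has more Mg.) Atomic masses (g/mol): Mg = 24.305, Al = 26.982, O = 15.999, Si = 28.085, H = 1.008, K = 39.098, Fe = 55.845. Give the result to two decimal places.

Mg in (Mg0.24Fe0.76)3KAlSi3O10(OH)2: molar mass 489.165 g/mol; 0.72×24.305 = 17.500 g → 3.58 wt%.
Mg in (Mg0.29Fe0.71)3Al2Si3O12: molar mass 470.302 g/mol; 0.87×24.305 = 21.145 g → 4.50 wt%.
Difference = 3.58 − 4.50 = -0.92 percentage points.

-0.92 percentage points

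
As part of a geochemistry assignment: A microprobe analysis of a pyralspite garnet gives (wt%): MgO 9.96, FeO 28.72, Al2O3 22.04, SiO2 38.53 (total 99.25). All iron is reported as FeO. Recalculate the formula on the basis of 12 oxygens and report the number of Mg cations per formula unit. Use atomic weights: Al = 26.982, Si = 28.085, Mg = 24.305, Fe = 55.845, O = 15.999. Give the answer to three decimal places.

9.96 wt% MgO ÷ 40.304 g/mol = 0.24712 mol, giving 0.24712 Mg and 0.24712 O.
28.72 wt% FeO ÷ 71.844 g/mol = 0.39976 mol, giving 0.39976 Fe and 0.39976 O.
22.04 wt% Al2O3 ÷ 101.961 g/mol = 0.21616 mol, giving 0.43232 Al and 0.64848 O.
38.53 wt% SiO2 ÷ 60.083 g/mol = 0.64128 mol, giving 0.64128 Si and 1.28256 O.
Oxygen sums to 2.57792; scaling by 12/2.57792 = 4.65492 puts the formula on 12 O.
Mg: 0.24712 × 4.65492 = 1.150 atoms per formula unit.

1.150 Mg apfu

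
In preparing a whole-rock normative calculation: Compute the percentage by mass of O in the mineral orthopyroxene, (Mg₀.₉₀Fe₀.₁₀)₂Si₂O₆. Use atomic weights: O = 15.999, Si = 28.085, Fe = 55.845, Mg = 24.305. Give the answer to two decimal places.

46.36 weight percent

M((Mg₀.₉₀Fe₀.₁₀)₂Si₂O₆) = 207.082 g/mol.
O contributes 6 × 15.999 = 95.994 g per mole.
95.994/207.082 = 0.4636 → 46.36%.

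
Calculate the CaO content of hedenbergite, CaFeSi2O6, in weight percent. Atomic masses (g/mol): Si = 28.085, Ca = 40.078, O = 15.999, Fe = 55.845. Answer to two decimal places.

22.60 wt%

Molar mass of CaFeSi2O6 = 1*40.078 + 1*55.845 + 2*28.085 + 6*15.999 = 248.087 g/mol.
Each formula unit contains 1 Ca, equivalent to 1/1 = 1.0000 mol CaO.
M(CaO) = 1×40.078 + 1×15.999 = 56.077 g/mol.
Mass of CaO per formula unit = 1.0000 × 56.077 = 56.077 g.
CaO wt% = 56.077 / 248.087 × 100 = 22.60%.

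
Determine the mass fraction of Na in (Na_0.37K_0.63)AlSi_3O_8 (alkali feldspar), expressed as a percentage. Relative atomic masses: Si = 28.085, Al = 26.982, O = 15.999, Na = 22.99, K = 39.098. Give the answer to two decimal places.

3.12 weight percent

M((Na_0.37K_0.63)AlSi_3O_8) = 272.367 g/mol.
Na contributes 0.37 × 22.99 = 8.506 g per mole.
8.506/272.367 = 0.0312 → 3.12%.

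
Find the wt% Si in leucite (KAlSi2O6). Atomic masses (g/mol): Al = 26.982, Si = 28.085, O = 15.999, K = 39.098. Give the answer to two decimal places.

25.74 wt%

Molar mass of KAlSi2O6: 1×39.098 + 1×26.982 + 2×28.085 + 6×15.999 = 218.244 g/mol.
Mass of Si per formula unit: 2 × 28.085 = 56.170 g.
Weight fraction Si = 56.170 / 218.244 = 0.2574.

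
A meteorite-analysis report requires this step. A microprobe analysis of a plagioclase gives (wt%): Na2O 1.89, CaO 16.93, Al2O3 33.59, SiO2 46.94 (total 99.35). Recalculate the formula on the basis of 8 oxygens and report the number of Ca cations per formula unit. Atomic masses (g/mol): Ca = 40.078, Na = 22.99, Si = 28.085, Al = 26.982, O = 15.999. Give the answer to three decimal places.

Na2O: 1.89/61.979 = 0.03049 mol → 0.06098 mol Na, 0.03049 mol O.
CaO: 16.93/56.077 = 0.30191 mol → 0.30191 mol Ca, 0.30191 mol O.
Al2O3: 33.59/101.961 = 0.32944 mol → 0.65888 mol Al, 0.98832 mol O.
SiO2: 46.94/60.083 = 0.78125 mol → 0.78125 mol Si, 1.56250 mol O.
Total oxygen = 2.88322 mol. Normalization factor = 8/2.88322 = 2.77468.
Ca per 8 O = 0.30191 × 2.77468 = 0.838.

0.838 Ca apfu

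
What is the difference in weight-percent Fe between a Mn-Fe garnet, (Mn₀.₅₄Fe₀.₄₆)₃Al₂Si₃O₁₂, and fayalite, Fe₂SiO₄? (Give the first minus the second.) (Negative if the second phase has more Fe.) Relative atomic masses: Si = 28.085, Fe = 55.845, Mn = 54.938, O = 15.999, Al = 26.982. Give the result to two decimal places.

-39.28 percentage points

Fe in (Mn₀.₅₄Fe₀.₄₆)₃Al₂Si₃O₁₂: molar mass 496.273 g/mol; 1.38×55.845 = 77.066 g → 15.53 wt%.
Fe in Fe₂SiO₄: molar mass 203.771 g/mol; 2×55.845 = 111.690 g → 54.81 wt%.
Difference = 15.53 − 54.81 = -39.28 percentage points.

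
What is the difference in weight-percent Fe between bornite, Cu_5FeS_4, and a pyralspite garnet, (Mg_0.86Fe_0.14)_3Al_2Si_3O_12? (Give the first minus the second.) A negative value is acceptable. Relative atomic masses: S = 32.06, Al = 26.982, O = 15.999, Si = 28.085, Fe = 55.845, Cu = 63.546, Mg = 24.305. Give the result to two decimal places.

5.50 percentage points

M(Cu_5FeS_4) = 501.815 g/mol, so wt% Fe = 55.845/501.815 × 100 = 11.13%.
M((Mg_0.86Fe_0.14)_3Al_2Si_3O_12) = 416.369 g/mol, so wt% Fe = 23.455/416.369 × 100 = 5.63%.
11.13 − 5.63 = 5.50 pp.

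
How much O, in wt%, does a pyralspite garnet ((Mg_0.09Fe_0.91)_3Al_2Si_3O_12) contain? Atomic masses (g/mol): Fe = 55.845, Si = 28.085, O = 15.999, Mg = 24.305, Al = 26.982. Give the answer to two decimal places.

Formula mass = 0.27*24.305 + 2.73*55.845 + 2*26.982 + 3*28.085 + 12*15.999 = 489.226 g/mol, of which 191.988 g is O.
So O makes up 191.988/489.226 = 0.3924 of the mass, i.e. 39.24%.

39.24 wt%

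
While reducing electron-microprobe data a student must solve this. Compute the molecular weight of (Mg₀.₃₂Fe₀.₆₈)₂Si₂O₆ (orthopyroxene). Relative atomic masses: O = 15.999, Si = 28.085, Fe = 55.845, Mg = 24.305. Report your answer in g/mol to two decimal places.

243.67 g/mol

M = 0.64(24.305) + 1.36(55.845) + 2(28.085) + 6(15.999)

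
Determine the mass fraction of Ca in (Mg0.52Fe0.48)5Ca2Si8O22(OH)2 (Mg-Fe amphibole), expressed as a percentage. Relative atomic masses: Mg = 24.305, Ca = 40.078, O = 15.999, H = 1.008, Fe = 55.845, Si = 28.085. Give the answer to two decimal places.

Formula mass = 2.60×24.305 + 2.40×55.845 + 2×40.078 + 8×28.085 + 24×15.999 + 2×1.008 = 888.049 g/mol, of which 80.156 g is Ca.
So Ca makes up 80.156/888.049 = 0.0903 of the mass, i.e. 9.03%.

9.03 weight percent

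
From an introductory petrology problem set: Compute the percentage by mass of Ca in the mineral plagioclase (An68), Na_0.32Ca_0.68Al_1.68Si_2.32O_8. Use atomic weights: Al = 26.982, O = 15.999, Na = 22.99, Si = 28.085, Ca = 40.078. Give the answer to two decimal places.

9.98 mass %

Molar mass of Na_0.32Ca_0.68Al_1.68Si_2.32O_8: 0.32×22.99 + 0.68×40.078 + 1.68×26.982 + 2.32×28.085 + 8×15.999 = 273.089 g/mol.
Mass of Ca per formula unit: 0.68 × 40.078 = 27.253 g.
Weight fraction Ca = 27.253 / 273.089 = 0.0998.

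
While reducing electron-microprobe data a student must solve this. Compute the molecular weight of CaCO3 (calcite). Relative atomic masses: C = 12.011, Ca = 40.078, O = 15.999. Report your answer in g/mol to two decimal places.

M = 1(40.078) + 1(12.011) + 3(15.999)

100.09 g/mol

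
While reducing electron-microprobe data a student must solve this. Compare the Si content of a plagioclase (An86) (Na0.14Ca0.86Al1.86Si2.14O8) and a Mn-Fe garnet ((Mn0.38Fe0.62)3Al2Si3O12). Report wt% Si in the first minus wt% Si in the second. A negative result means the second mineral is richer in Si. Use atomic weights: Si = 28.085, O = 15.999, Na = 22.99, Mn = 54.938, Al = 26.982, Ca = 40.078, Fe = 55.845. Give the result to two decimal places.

M(Na0.14Ca0.86Al1.86Si2.14O8) = 275.966 g/mol, so wt% Si = 60.102/275.966 × 100 = 21.78%.
M((Mn0.38Fe0.62)3Al2Si3O12) = 496.708 g/mol, so wt% Si = 84.255/496.708 × 100 = 16.96%.
21.78 − 16.96 = 4.82 pp.

4.82 percentage points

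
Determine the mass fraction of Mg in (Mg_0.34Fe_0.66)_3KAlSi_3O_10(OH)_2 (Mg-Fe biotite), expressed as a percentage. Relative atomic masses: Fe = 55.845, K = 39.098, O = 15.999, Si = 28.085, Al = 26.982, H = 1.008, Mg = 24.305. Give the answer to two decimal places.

Molar mass of (Mg_0.34Fe_0.66)_3KAlSi_3O_10(OH)_2: 1.02·24.305 + 1.98·55.845 + 1·39.098 + 1·26.982 + 3·28.085 + 12·15.999 + 2·1.008 = 479.703 g/mol.
Mass of Mg per formula unit: 1.02 × 24.305 = 24.791 g.
Weight fraction Mg = 24.791 / 479.703 = 0.0517.

5.17 weight percent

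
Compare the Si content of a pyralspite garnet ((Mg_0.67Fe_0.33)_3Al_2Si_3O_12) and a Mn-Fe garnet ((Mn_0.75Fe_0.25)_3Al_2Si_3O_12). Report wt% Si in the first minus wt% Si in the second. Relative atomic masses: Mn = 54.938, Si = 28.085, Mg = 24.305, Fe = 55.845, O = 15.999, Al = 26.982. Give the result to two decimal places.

2.40 percentage points

M((Mg_0.67Fe_0.33)_3Al_2Si_3O_12) = 434.347 g/mol, so wt% Si = 84.255/434.347 × 100 = 19.40%.
M((Mn_0.75Fe_0.25)_3Al_2Si_3O_12) = 495.701 g/mol, so wt% Si = 84.255/495.701 × 100 = 17.00%.
19.40 − 17.00 = 2.40 pp.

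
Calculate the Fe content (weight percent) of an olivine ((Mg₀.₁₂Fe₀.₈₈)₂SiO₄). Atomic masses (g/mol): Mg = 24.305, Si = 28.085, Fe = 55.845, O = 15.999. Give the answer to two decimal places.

50.10 weight percent

Formula mass = 0.24·24.305 + 1.76·55.845 + 1·28.085 + 4·15.999 = 196.201 g/mol, of which 98.287 g is Fe.
So Fe makes up 98.287/196.201 = 0.5010 of the mass, i.e. 50.10%.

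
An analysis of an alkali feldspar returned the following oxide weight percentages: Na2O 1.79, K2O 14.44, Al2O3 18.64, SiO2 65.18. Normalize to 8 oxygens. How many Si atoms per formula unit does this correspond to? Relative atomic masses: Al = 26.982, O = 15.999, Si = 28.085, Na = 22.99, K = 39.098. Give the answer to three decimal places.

1.79 wt% Na2O ÷ 61.979 g/mol = 0.02888 mol, giving 0.05776 Na and 0.02888 O.
14.44 wt% K2O ÷ 94.195 g/mol = 0.15330 mol, giving 0.30660 K and 0.15330 O.
18.64 wt% Al2O3 ÷ 101.961 g/mol = 0.18281 mol, giving 0.36562 Al and 0.54843 O.
65.18 wt% SiO2 ÷ 60.083 g/mol = 1.08483 mol, giving 1.08483 Si and 2.16966 O.
Oxygen sums to 2.90027; scaling by 8/2.90027 = 2.75836 puts the formula on 8 O.
Si: 1.08483 × 2.75836 = 2.992 atoms per formula unit.

2.992 Si apfu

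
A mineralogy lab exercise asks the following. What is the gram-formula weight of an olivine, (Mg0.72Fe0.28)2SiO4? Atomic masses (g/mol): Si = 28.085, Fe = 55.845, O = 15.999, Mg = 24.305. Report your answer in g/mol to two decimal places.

158.35 g/mol

M = 1.44*24.305 + 0.56*55.845 + 1*28.085 + 4*15.999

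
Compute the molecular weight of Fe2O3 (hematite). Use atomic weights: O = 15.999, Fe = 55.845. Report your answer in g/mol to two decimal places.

M = 2×55.845 + 3×15.999

159.69 g/mol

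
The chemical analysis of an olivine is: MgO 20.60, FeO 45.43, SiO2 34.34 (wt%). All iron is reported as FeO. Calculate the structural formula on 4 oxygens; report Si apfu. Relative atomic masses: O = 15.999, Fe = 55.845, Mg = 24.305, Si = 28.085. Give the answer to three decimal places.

1.000 Si apfu

MgO: 20.60/40.304 = 0.51112 mol → 0.51112 mol Mg, 0.51112 mol O.
FeO: 45.43/71.844 = 0.63234 mol → 0.63234 mol Fe, 0.63234 mol O.
SiO2: 34.34/60.083 = 0.57154 mol → 0.57154 mol Si, 1.14308 mol O.
Total oxygen = 2.28654 mol. Normalization factor = 4/2.28654 = 1.74937.
Si per 4 O = 0.57154 × 1.74937 = 1.000.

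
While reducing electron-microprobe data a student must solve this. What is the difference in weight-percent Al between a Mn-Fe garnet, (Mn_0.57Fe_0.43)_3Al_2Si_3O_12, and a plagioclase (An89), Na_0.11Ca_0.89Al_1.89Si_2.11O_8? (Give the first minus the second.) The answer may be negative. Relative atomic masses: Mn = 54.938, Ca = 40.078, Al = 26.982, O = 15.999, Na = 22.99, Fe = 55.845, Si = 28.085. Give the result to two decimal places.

First mineral: 53.964 g Al in 496.191 g formula = 10.88 wt% Al.
Second mineral: 50.996 g Al in 276.446 g formula = 18.45 wt% Al.
10.88% − 18.45% gives a difference of -7.57 percentage points.

-7.57 percentage points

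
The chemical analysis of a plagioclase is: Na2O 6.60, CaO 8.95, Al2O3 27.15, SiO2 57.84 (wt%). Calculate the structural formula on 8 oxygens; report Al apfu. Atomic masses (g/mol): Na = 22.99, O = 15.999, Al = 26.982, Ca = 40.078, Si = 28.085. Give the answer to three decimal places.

1.425 Al apfu

Na2O (M=61.979): mol = 0.10649; Na = 0.21298, O = 0.10649.
CaO (M=56.077): mol = 0.15960; Ca = 0.15960, O = 0.15960.
Al2O3 (M=101.961): mol = 0.26628; Al = 0.53256, O = 0.79884.
SiO2 (M=60.083): mol = 0.96267; Si = 0.96267, O = 1.92534.
ΣO = 2.99027; factor = 8/ΣO = 2.67534.
Al apfu = 0.53256 × 2.67534 = 1.425.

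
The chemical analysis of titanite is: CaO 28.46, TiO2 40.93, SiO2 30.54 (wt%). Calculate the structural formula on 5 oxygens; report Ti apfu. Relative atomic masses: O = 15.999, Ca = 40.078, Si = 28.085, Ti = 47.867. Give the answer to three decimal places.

CaO (M=56.077): mol = 0.50752; Ca = 0.50752, O = 0.50752.
TiO2 (M=79.865): mol = 0.51249; Ti = 0.51249, O = 1.02498.
SiO2 (M=60.083): mol = 0.50830; Si = 0.50830, O = 1.01660.
ΣO = 2.54910; factor = 5/ΣO = 1.96148.
Ti apfu = 0.51249 × 1.96148 = 1.005.

1.005 Ti apfu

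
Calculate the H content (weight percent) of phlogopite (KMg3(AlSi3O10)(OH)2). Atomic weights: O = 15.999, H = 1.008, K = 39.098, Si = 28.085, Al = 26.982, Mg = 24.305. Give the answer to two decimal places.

0.48 weight percent

M(KMg3(AlSi3O10)(OH)2) = 417.254 g/mol.
H contributes 2 × 1.008 = 2.016 g per mole.
2.016/417.254 = 0.0048 → 0.48%.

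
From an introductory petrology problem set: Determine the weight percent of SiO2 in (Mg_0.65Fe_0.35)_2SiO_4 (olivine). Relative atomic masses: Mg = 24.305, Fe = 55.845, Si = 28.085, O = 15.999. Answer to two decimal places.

Molar mass of (Mg_0.65Fe_0.35)_2SiO_4 = 1.30*24.305 + 0.70*55.845 + 1*28.085 + 4*15.999 = 162.769 g/mol.
Each formula unit contains 1 Si, equivalent to 1/1 = 1.0000 mol SiO2.
M(SiO2) = 1×28.085 + 2×15.999 = 60.083 g/mol.
Mass of SiO2 per formula unit = 1.0000 × 60.083 = 60.083 g.
SiO2 wt% = 60.083 / 162.769 × 100 = 36.91%.

36.91 wt%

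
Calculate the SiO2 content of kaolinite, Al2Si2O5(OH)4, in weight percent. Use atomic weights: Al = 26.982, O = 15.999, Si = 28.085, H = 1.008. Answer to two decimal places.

46.55 wt%

Formula mass = 258.157 g/mol.
2 Si → 2.0000 mol SiO2 per formula unit; M(SiO2) = 60.083, so SiO2 mass = 120.166 g.
120.166/258.157 × 100 = 46.55 wt%.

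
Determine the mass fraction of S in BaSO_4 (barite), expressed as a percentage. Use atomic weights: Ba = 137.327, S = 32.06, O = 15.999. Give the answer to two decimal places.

M(BaSO_4) = 233.383 g/mol.
S contributes 1 × 32.06 = 32.060 g per mole.
32.060/233.383 = 0.1374 → 13.74%.

13.74 wt%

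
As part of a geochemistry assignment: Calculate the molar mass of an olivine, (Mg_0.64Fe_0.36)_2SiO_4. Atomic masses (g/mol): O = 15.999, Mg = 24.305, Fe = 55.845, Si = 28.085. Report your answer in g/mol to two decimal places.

The formula mass is the sum 1.28×24.305 + 0.72×55.845 + 1×28.085 + 4×15.999.

163.40 g/mol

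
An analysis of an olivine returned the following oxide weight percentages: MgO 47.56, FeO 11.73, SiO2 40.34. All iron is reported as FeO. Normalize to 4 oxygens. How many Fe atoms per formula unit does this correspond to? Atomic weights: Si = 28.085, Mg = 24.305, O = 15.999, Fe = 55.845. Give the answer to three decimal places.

47.56 wt% MgO ÷ 40.304 g/mol = 1.18003 mol, giving 1.18003 Mg and 1.18003 O.
11.73 wt% FeO ÷ 71.844 g/mol = 0.16327 mol, giving 0.16327 Fe and 0.16327 O.
40.34 wt% SiO2 ÷ 60.083 g/mol = 0.67140 mol, giving 0.67140 Si and 1.34280 O.
Oxygen sums to 2.68610; scaling by 4/2.68610 = 1.48915 puts the formula on 4 O.
Fe: 0.16327 × 1.48915 = 0.243 atoms per formula unit.

0.243 Fe apfu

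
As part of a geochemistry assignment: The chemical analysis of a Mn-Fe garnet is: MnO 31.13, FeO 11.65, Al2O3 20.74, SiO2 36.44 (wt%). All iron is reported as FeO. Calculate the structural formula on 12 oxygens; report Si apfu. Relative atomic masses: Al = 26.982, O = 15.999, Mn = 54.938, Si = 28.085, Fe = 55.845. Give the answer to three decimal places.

MnO: 31.13/70.937 = 0.43884 mol → 0.43884 mol Mn, 0.43884 mol O.
FeO: 11.65/71.844 = 0.16216 mol → 0.16216 mol Fe, 0.16216 mol O.
Al2O3: 20.74/101.961 = 0.20341 mol → 0.40682 mol Al, 0.61023 mol O.
SiO2: 36.44/60.083 = 0.60649 mol → 0.60649 mol Si, 1.21298 mol O.
Total oxygen = 2.42421 mol. Normalization factor = 12/2.42421 = 4.95007.
Si per 12 O = 0.60649 × 4.95007 = 3.002.

3.002 Si apfu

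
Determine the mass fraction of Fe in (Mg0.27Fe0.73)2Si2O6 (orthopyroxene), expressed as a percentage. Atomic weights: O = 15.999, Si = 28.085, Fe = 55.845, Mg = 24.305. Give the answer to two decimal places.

33.03 mass %

Molar mass of (Mg0.27Fe0.73)2Si2O6: 0.54·24.305 + 1.46·55.845 + 2·28.085 + 6·15.999 = 246.822 g/mol.
Mass of Fe per formula unit: 1.46 × 55.845 = 81.534 g.
Weight fraction Fe = 81.534 / 246.822 = 0.3303.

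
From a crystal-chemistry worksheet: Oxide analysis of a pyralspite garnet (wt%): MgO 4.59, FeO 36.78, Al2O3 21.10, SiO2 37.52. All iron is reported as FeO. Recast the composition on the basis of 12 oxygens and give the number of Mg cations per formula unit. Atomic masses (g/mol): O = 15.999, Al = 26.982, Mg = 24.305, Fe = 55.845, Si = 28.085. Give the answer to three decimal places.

4.59 wt% MgO ÷ 40.304 g/mol = 0.11388 mol, giving 0.11388 Mg and 0.11388 O.
36.78 wt% FeO ÷ 71.844 g/mol = 0.51194 mol, giving 0.51194 Fe and 0.51194 O.
21.10 wt% Al2O3 ÷ 101.961 g/mol = 0.20694 mol, giving 0.41388 Al and 0.62082 O.
37.52 wt% SiO2 ÷ 60.083 g/mol = 0.62447 mol, giving 0.62447 Si and 1.24894 O.
Oxygen sums to 2.49558; scaling by 12/2.49558 = 4.80850 puts the formula on 12 O.
Mg: 0.11388 × 4.80850 = 0.548 atoms per formula unit.

0.548 Mg apfu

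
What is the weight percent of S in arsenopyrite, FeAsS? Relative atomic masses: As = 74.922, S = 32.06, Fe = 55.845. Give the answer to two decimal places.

19.69 weight percent

M(FeAsS) = 162.827 g/mol.
S contributes 1 × 32.06 = 32.060 g per mole.
32.060/162.827 = 0.1969 → 19.69%.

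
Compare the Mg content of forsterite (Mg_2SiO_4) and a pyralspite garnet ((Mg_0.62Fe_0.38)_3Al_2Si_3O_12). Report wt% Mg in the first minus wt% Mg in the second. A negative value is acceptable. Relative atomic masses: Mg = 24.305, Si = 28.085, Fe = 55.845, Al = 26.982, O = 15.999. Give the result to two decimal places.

24.25 percentage points

Mg in Mg_2SiO_4: molar mass 140.691 g/mol; 2×24.305 = 48.610 g → 34.55 wt%.
Mg in (Mg_0.62Fe_0.38)_3Al_2Si_3O_12: molar mass 439.078 g/mol; 1.86×24.305 = 45.207 g → 10.30 wt%.
Difference = 34.55 − 10.30 = 24.25 percentage points.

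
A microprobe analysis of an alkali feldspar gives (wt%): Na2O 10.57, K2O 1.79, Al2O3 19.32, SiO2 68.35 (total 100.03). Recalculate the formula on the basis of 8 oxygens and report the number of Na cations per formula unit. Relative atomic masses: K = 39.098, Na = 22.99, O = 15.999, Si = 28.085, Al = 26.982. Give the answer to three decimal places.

0.900 Na apfu

Na2O (M=61.979): mol = 0.17054; Na = 0.34108, O = 0.17054.
K2O (M=94.195): mol = 0.01900; K = 0.03800, O = 0.01900.
Al2O3 (M=101.961): mol = 0.18948; Al = 0.37896, O = 0.56844.
SiO2 (M=60.083): mol = 1.13759; Si = 1.13759, O = 2.27518.
ΣO = 3.03316; factor = 8/ΣO = 2.63751.
Na apfu = 0.34108 × 2.63751 = 0.900.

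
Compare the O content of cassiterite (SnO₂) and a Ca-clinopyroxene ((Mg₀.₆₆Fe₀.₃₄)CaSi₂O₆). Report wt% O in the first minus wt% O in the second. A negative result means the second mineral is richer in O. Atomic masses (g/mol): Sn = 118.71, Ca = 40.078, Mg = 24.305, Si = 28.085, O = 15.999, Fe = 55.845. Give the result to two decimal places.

-21.01 percentage points

M(SnO₂) = 150.708 g/mol, so wt% O = 31.998/150.708 × 100 = 21.23%.
M((Mg₀.₆₆Fe₀.₃₄)CaSi₂O₆) = 227.271 g/mol, so wt% O = 95.994/227.271 × 100 = 42.24%.
21.23 − 42.24 = -21.01 pp.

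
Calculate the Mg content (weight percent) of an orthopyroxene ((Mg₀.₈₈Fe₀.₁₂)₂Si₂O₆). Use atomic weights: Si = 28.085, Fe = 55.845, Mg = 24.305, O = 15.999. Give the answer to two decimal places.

20.53 weight percent

Molar mass of (Mg₀.₈₈Fe₀.₁₂)₂Si₂O₆: 1.76*24.305 + 0.24*55.845 + 2*28.085 + 6*15.999 = 208.344 g/mol.
Mass of Mg per formula unit: 1.76 × 24.305 = 42.777 g.
Weight fraction Mg = 42.777 / 208.344 = 0.2053.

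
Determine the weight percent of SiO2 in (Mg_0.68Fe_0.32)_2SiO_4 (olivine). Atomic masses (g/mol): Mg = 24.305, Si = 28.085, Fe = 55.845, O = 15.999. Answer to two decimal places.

37.35 wt%

M((Mg_0.68Fe_0.32)_2SiO_4) = 160.877 g/mol; M(SiO2) = 60.083 g/mol.
Moles SiO2 per formula unit = 1 Si ÷ 1 = 1.0000.
SiO2 fraction = (1.0000 × 60.083) / 160.877 = 60.083/160.877 = 0.3735.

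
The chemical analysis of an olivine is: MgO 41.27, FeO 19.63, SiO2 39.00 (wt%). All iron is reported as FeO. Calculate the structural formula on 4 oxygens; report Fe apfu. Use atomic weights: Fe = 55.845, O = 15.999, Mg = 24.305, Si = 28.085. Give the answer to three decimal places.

0.421 Fe apfu

MgO (M=40.304): mol = 1.02397; Mg = 1.02397, O = 1.02397.
FeO (M=71.844): mol = 0.27323; Fe = 0.27323, O = 0.27323.
SiO2 (M=60.083): mol = 0.64910; Si = 0.64910, O = 1.29820.
ΣO = 2.59540; factor = 4/ΣO = 1.54119.
Fe apfu = 0.27323 × 1.54119 = 0.421.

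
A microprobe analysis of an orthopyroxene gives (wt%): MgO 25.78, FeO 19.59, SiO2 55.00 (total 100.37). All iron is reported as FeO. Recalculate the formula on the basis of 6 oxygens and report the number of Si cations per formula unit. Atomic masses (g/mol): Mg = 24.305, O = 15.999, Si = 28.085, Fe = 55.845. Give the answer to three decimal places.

MgO: 25.78/40.304 = 0.63964 mol → 0.63964 mol Mg, 0.63964 mol O.
FeO: 19.59/71.844 = 0.27267 mol → 0.27267 mol Fe, 0.27267 mol O.
SiO2: 55.00/60.083 = 0.91540 mol → 0.91540 mol Si, 1.83080 mol O.
Total oxygen = 2.74311 mol. Normalization factor = 6/2.74311 = 2.18730.
Si per 6 O = 0.91540 × 2.18730 = 2.002.

2.002 Si apfu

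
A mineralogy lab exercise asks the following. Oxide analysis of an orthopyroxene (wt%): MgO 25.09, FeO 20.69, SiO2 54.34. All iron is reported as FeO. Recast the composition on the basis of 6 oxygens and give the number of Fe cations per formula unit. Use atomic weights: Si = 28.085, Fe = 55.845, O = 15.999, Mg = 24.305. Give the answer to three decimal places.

0.635 Fe apfu

25.09 wt% MgO ÷ 40.304 g/mol = 0.62252 mol, giving 0.62252 Mg and 0.62252 O.
20.69 wt% FeO ÷ 71.844 g/mol = 0.28799 mol, giving 0.28799 Fe and 0.28799 O.
54.34 wt% SiO2 ÷ 60.083 g/mol = 0.90442 mol, giving 0.90442 Si and 1.80884 O.
Oxygen sums to 2.71935; scaling by 6/2.71935 = 2.20641 puts the formula on 6 O.
Fe: 0.28799 × 2.20641 = 0.635 atoms per formula unit.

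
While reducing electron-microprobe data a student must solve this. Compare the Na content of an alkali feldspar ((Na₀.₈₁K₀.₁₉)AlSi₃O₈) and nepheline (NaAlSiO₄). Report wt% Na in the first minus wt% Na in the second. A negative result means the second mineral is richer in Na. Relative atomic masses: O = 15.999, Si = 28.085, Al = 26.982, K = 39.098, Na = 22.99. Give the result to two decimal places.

-9.16 percentage points

First mineral: 18.622 g Na in 265.280 g formula = 7.02 wt% Na.
Second mineral: 22.990 g Na in 142.053 g formula = 16.18 wt% Na.
7.02% − 16.18% gives a difference of -9.16 percentage points.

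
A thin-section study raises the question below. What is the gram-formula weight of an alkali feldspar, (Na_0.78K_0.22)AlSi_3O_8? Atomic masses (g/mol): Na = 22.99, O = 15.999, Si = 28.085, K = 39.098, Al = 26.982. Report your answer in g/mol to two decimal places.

The formula mass is the sum 0.78*22.99 + 0.22*39.098 + 1*26.982 + 3*28.085 + 8*15.999.

265.76 g/mol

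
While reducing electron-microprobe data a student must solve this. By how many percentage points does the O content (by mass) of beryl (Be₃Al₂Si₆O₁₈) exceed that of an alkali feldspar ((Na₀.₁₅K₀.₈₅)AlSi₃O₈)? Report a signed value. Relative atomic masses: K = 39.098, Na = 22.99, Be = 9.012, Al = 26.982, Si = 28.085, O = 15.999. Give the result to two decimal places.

7.19 percentage points

First mineral: 287.982 g O in 537.492 g formula = 53.58 wt% O.
Second mineral: 127.992 g O in 275.911 g formula = 46.39 wt% O.
53.58% − 46.39% gives a difference of 7.19 percentage points.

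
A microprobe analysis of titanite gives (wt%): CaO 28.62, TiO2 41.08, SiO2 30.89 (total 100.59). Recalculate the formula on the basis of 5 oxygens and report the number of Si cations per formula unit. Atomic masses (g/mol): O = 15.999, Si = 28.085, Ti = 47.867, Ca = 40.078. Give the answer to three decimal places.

1.001 Si apfu

28.62 wt% CaO ÷ 56.077 g/mol = 0.51037 mol, giving 0.51037 Ca and 0.51037 O.
41.08 wt% TiO2 ÷ 79.865 g/mol = 0.51437 mol, giving 0.51437 Ti and 1.02874 O.
30.89 wt% SiO2 ÷ 60.083 g/mol = 0.51412 mol, giving 0.51412 Si and 1.02824 O.
Oxygen sums to 2.56735; scaling by 5/2.56735 = 1.94753 puts the formula on 5 O.
Si: 0.51412 × 1.94753 = 1.001 atoms per formula unit.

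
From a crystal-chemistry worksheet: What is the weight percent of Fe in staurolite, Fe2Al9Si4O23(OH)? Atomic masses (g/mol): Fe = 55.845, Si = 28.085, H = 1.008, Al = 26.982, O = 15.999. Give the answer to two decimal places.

Molar mass of Fe2Al9Si4O23(OH): 2*55.845 + 9*26.982 + 4*28.085 + 24*15.999 + 1*1.008 = 851.852 g/mol.
Mass of Fe per formula unit: 2 × 55.845 = 111.690 g.
Weight fraction Fe = 111.690 / 851.852 = 0.1311.

13.11 weight percent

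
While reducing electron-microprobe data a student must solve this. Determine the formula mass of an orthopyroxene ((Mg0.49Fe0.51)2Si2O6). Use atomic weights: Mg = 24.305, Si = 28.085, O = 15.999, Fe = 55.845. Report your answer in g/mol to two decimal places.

Mg: 0.98 × 24.305 = 23.8189
Fe: 1.02 × 55.845 = 56.9619
Si: 2 × 28.085 = 56.1700
O: 6 × 15.999 = 95.9940
Summing the contributions gives the formula mass.

232.94 g/mol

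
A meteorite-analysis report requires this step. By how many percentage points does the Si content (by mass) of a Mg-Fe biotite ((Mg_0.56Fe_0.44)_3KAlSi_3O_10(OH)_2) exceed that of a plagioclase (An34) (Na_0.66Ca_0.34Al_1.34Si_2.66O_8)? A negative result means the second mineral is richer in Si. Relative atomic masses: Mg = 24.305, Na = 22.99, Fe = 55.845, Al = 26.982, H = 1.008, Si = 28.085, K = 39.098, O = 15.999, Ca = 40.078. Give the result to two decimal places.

First mineral: 84.255 g Si in 458.887 g formula = 18.36 wt% Si.
Second mineral: 74.706 g Si in 267.654 g formula = 27.91 wt% Si.
18.36% − 27.91% gives a difference of -9.55 percentage points.

-9.55 percentage points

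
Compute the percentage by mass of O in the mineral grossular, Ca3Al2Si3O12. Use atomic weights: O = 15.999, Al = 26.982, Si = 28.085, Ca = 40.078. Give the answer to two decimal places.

42.62 wt%

M(Ca3Al2Si3O12) = 450.441 g/mol.
O contributes 12 × 15.999 = 191.988 g per mole.
191.988/450.441 = 0.4262 → 42.62%.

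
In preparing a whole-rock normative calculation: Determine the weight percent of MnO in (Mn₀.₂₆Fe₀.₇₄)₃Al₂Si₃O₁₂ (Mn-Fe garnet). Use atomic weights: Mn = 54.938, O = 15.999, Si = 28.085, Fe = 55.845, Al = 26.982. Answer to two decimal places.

M((Mn₀.₂₆Fe₀.₇₄)₃Al₂Si₃O₁₂) = 497.035 g/mol; M(MnO) = 70.937 g/mol.
Moles MnO per formula unit = 0.78 Mn ÷ 1 = 0.7800.
MnO fraction = (0.7800 × 70.937) / 497.035 = 55.331/497.035 = 0.1113.

11.13 wt%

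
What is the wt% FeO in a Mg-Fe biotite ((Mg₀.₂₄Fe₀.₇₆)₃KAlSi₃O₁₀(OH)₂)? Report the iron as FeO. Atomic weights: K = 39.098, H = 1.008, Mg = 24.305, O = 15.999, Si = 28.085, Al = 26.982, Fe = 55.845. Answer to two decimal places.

M((Mg₀.₂₄Fe₀.₇₆)₃KAlSi₃O₁₀(OH)₂) = 489.165 g/mol; M(FeO) = 71.844 g/mol.
Moles FeO per formula unit = 2.28 Fe ÷ 1 = 2.2800.
FeO fraction = (2.2800 × 71.844) / 489.165 = 163.804/489.165 = 0.3349.

33.49 wt%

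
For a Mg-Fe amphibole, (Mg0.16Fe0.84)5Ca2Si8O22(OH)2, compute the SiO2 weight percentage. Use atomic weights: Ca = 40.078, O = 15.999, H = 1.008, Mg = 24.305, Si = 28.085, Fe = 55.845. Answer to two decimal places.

50.87 wt%

Formula mass = 944.821 g/mol.
8 Si → 8.0000 mol SiO2 per formula unit; M(SiO2) = 60.083, so SiO2 mass = 480.664 g.
480.664/944.821 × 100 = 50.87 wt%.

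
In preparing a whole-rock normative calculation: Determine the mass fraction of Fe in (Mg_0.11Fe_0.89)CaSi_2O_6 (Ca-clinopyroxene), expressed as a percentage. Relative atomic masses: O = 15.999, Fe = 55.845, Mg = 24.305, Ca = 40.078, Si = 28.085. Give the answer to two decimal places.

20.32 wt%

M((Mg_0.11Fe_0.89)CaSi_2O_6) = 244.618 g/mol.
Fe contributes 0.89 × 55.845 = 49.702 g per mole.
49.702/244.618 = 0.2032 → 20.32%.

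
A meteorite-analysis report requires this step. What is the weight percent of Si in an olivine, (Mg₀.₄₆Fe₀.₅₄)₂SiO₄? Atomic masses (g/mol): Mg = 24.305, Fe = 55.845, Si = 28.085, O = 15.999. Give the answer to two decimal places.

M((Mg₀.₄₆Fe₀.₅₄)₂SiO₄) = 174.754 g/mol.
Si contributes 1 × 28.085 = 28.085 g per mole.
28.085/174.754 = 0.1607 → 16.07%.

16.07 wt%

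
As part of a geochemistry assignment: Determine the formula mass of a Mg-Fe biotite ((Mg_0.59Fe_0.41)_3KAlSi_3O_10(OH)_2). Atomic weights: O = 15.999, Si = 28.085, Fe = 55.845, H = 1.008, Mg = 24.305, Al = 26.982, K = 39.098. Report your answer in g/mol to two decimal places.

456.05 g/mol

The formula mass is the sum 1.77*24.305 + 1.23*55.845 + 1*39.098 + 1*26.982 + 3*28.085 + 12*15.999 + 2*1.008.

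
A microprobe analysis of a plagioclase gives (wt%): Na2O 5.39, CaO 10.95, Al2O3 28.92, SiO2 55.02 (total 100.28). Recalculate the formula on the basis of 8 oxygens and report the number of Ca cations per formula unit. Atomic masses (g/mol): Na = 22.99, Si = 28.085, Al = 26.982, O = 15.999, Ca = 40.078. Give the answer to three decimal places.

0.527 Ca apfu

5.39 wt% Na2O ÷ 61.979 g/mol = 0.08696 mol, giving 0.17392 Na and 0.08696 O.
10.95 wt% CaO ÷ 56.077 g/mol = 0.19527 mol, giving 0.19527 Ca and 0.19527 O.
28.92 wt% Al2O3 ÷ 101.961 g/mol = 0.28364 mol, giving 0.56728 Al and 0.85092 O.
55.02 wt% SiO2 ÷ 60.083 g/mol = 0.91573 mol, giving 0.91573 Si and 1.83146 O.
Oxygen sums to 2.96461; scaling by 8/2.96461 = 2.69850 puts the formula on 8 O.
Ca: 0.19527 × 2.69850 = 0.527 atoms per formula unit.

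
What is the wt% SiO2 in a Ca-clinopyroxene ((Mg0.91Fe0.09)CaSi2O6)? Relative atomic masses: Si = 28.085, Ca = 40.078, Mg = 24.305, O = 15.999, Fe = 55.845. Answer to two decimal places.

54.77 wt%

M((Mg0.91Fe0.09)CaSi2O6) = 219.386 g/mol; M(SiO2) = 60.083 g/mol.
Moles SiO2 per formula unit = 2 Si ÷ 1 = 2.0000.
SiO2 fraction = (2.0000 × 60.083) / 219.386 = 120.166/219.386 = 0.5477.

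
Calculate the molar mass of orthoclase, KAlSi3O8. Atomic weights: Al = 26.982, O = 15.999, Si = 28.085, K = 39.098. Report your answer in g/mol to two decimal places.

M = 1×39.098 + 1×26.982 + 3×28.085 + 8×15.999

278.33 g/mol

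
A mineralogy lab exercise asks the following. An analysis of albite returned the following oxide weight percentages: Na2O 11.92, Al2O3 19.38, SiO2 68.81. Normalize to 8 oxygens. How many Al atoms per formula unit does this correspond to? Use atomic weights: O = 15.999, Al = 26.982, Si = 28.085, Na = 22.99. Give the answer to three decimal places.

Na2O (M=61.979): mol = 0.19232; Na = 0.38464, O = 0.19232.
Al2O3 (M=101.961): mol = 0.19007; Al = 0.38014, O = 0.57021.
SiO2 (M=60.083): mol = 1.14525; Si = 1.14525, O = 2.29050.
ΣO = 3.05303; factor = 8/ΣO = 2.62035.
Al apfu = 0.38014 × 2.62035 = 0.996.

0.996 Al apfu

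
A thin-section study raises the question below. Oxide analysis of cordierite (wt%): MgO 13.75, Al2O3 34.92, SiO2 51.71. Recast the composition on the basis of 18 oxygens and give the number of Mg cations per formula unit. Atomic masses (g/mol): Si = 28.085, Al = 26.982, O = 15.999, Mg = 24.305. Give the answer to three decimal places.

1.987 Mg apfu

MgO (M=40.304): mol = 0.34116; Mg = 0.34116, O = 0.34116.
Al2O3 (M=101.961): mol = 0.34248; Al = 0.68496, O = 1.02744.
SiO2 (M=60.083): mol = 0.86064; Si = 0.86064, O = 1.72128.
ΣO = 3.08988; factor = 18/ΣO = 5.82547.
Mg apfu = 0.34116 × 5.82547 = 1.987.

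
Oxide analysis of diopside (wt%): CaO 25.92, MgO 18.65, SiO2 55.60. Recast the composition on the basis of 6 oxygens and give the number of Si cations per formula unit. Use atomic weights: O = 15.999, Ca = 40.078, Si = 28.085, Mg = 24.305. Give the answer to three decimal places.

2.000 Si apfu

25.92 wt% CaO ÷ 56.077 g/mol = 0.46222 mol, giving 0.46222 Ca and 0.46222 O.
18.65 wt% MgO ÷ 40.304 g/mol = 0.46273 mol, giving 0.46273 Mg and 0.46273 O.
55.60 wt% SiO2 ÷ 60.083 g/mol = 0.92539 mol, giving 0.92539 Si and 1.85078 O.
Oxygen sums to 2.77573; scaling by 6/2.77573 = 2.16159 puts the formula on 6 O.
Si: 0.92539 × 2.16159 = 2.000 atoms per formula unit.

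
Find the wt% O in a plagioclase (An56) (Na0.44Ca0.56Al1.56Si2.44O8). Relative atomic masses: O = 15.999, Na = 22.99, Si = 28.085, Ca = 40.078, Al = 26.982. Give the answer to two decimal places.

Formula mass = 0.44×22.99 + 0.56×40.078 + 1.56×26.982 + 2.44×28.085 + 8×15.999 = 271.171 g/mol, of which 127.992 g is O.
So O makes up 127.992/271.171 = 0.4720 of the mass, i.e. 47.20%.

47.20 mass %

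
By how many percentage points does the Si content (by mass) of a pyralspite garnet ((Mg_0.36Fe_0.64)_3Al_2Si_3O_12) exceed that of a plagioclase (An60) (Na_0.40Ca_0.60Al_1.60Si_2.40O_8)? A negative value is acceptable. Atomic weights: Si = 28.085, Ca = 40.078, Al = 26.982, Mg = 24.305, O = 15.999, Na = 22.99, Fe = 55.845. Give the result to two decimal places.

First mineral: 84.255 g Si in 463.679 g formula = 18.17 wt% Si.
Second mineral: 67.404 g Si in 271.810 g formula = 24.80 wt% Si.
18.17% − 24.80% gives a difference of -6.63 percentage points.

-6.63 percentage points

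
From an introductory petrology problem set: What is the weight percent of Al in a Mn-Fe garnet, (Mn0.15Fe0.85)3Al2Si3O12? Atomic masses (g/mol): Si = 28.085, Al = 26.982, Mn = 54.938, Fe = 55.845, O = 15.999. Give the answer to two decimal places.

10.85 wt%

M((Mn0.15Fe0.85)3Al2Si3O12) = 497.334 g/mol.
Al contributes 2 × 26.982 = 53.964 g per mole.
53.964/497.334 = 0.1085 → 10.85%.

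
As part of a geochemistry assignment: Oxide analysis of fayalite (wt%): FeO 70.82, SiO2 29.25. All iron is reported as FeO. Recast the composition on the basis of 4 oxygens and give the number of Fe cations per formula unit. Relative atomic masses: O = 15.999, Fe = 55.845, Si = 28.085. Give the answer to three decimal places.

FeO (M=71.844): mol = 0.98575; Fe = 0.98575, O = 0.98575.
SiO2 (M=60.083): mol = 0.48683; Si = 0.48683, O = 0.97366.
ΣO = 1.95941; factor = 4/ΣO = 2.04143.
Fe apfu = 0.98575 × 2.04143 = 2.012.

2.012 Fe apfu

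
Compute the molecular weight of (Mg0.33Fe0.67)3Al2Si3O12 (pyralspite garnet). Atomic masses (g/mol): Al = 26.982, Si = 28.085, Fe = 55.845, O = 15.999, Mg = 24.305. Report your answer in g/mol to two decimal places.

The formula mass is the sum 0.99·24.305 + 2.01·55.845 + 2·26.982 + 3·28.085 + 12·15.999.

466.52 g/mol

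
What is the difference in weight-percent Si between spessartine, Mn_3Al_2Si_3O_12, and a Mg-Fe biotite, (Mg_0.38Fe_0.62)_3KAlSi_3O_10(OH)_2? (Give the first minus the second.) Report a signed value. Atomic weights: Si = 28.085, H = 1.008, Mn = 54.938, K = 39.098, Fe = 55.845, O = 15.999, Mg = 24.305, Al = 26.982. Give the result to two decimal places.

-0.68 percentage points

Si in Mn_3Al_2Si_3O_12: molar mass 495.021 g/mol; 3×28.085 = 84.255 g → 17.02 wt%.
Si in (Mg_0.38Fe_0.62)_3KAlSi_3O_10(OH)_2: molar mass 475.918 g/mol; 3×28.085 = 84.255 g → 17.70 wt%.
Difference = 17.02 − 17.70 = -0.68 percentage points.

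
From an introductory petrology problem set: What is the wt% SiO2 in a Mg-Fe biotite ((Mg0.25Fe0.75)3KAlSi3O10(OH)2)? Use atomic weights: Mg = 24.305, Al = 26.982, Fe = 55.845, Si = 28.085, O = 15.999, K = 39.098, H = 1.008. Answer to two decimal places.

36.92 wt%

Molar mass of (Mg0.25Fe0.75)3KAlSi3O10(OH)2 = 0.75·24.305 + 2.25·55.845 + 1·39.098 + 1·26.982 + 3·28.085 + 12·15.999 + 2·1.008 = 488.219 g/mol.
Each formula unit contains 3 Si, equivalent to 3/1 = 3.0000 mol SiO2.
M(SiO2) = 1×28.085 + 2×15.999 = 60.083 g/mol.
Mass of SiO2 per formula unit = 3.0000 × 60.083 = 180.249 g.
SiO2 wt% = 180.249 / 488.219 × 100 = 36.92%.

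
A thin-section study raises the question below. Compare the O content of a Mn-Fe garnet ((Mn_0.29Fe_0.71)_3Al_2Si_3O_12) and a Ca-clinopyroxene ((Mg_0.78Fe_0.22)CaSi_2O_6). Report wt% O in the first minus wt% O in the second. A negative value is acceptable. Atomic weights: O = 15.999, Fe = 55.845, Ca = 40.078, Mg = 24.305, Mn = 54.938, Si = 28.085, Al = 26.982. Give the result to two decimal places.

First mineral: 191.988 g O in 496.953 g formula = 38.63 wt% O.
Second mineral: 95.994 g O in 223.486 g formula = 42.95 wt% O.
38.63% − 42.95% gives a difference of -4.32 percentage points.

-4.32 percentage points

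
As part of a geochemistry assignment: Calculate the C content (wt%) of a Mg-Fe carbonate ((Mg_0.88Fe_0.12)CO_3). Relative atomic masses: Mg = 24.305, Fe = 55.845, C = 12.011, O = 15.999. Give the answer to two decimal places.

13.63 wt%

Molar mass of (Mg_0.88Fe_0.12)CO_3: 0.88×24.305 + 0.12×55.845 + 1×12.011 + 3×15.999 = 88.098 g/mol.
Mass of C per formula unit: 1 × 12.011 = 12.011 g.
Weight fraction C = 12.011 / 88.098 = 0.1363.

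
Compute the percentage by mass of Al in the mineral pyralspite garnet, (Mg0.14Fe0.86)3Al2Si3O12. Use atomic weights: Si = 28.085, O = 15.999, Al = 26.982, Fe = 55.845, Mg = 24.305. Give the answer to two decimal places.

M((Mg0.14Fe0.86)3Al2Si3O12) = 484.495 g/mol.
Al contributes 2 × 26.982 = 53.964 g per mole.
53.964/484.495 = 0.1114 → 11.14%.

11.14 mass %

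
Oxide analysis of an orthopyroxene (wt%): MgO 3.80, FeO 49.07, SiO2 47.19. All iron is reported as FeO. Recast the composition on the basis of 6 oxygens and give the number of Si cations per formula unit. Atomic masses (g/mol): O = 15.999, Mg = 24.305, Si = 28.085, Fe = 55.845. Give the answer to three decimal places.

MgO (M=40.304): mol = 0.09428; Mg = 0.09428, O = 0.09428.
FeO (M=71.844): mol = 0.68301; Fe = 0.68301, O = 0.68301.
SiO2 (M=60.083): mol = 0.78541; Si = 0.78541, O = 1.57082.
ΣO = 2.34811; factor = 6/ΣO = 2.55525.
Si apfu = 0.78541 × 2.55525 = 2.007.

2.007 Si apfu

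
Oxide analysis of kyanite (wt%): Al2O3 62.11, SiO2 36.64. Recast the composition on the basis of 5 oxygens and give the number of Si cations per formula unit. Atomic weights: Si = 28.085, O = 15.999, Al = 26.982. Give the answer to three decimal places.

Al2O3 (M=101.961): mol = 0.60915; Al = 1.21830, O = 1.82745.
SiO2 (M=60.083): mol = 0.60982; Si = 0.60982, O = 1.21964.
ΣO = 3.04709; factor = 5/ΣO = 1.64091.
Si apfu = 0.60982 × 1.64091 = 1.001.

1.001 Si apfu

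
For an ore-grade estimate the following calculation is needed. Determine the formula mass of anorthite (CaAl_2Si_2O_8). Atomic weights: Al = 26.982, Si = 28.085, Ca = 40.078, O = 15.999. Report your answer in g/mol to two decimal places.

278.20 g/mol

Ca: 1 × 40.078 = 40.0780
Al: 2 × 26.982 = 53.9640
Si: 2 × 28.085 = 56.1700
O: 8 × 15.999 = 127.9920
Summing the contributions gives the formula mass.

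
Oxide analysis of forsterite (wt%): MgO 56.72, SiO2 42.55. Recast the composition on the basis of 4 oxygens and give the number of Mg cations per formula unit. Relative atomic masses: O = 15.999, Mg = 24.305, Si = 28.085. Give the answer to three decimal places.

1.994 Mg apfu

56.72 wt% MgO ÷ 40.304 g/mol = 1.40730 mol, giving 1.40730 Mg and 1.40730 O.
42.55 wt% SiO2 ÷ 60.083 g/mol = 0.70819 mol, giving 0.70819 Si and 1.41638 O.
Oxygen sums to 2.82368; scaling by 4/2.82368 = 1.41659 puts the formula on 4 O.
Mg: 1.40730 × 1.41659 = 1.994 atoms per formula unit.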